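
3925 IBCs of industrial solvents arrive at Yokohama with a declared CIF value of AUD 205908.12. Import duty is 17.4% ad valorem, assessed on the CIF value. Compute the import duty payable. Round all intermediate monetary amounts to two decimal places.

Import duty = 205908.12 × 17.4% = 35828.01

Import duty: AUD 35828.01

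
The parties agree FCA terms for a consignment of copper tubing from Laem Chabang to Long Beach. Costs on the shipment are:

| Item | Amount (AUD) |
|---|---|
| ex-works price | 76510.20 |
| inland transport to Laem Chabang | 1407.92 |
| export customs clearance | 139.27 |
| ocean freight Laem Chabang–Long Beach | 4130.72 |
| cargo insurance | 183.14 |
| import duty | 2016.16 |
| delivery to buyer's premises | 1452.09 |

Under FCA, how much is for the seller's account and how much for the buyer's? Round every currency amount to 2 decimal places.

FCA: the seller delivers export-cleared goods to the carrier; the buyer bears costs from that point.
Seller's account: goods 76510.20 + inland to port 1407.92 + export clearance 139.27 = 78057.39
Buyer's account: freight 4130.72 + insurance 183.14 + duty 2016.16 + delivery 1452.09 = 7782.11

Seller: AUD 78057.39; buyer: AUD 7782.11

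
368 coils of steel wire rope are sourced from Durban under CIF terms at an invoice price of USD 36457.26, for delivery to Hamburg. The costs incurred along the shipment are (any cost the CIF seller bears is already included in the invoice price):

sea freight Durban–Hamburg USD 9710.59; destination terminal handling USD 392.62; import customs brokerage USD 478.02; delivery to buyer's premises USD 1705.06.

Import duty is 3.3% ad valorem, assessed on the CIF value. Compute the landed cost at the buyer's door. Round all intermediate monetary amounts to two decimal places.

CIF: the seller pays costs through ocean freight and marine insurance to the destination port.
Already in the invoice (seller's account under CIF): freight — exclude.
The CIF price already equals the CIF value: 36457.26
Import duty = 36457.26 × 3.3% = 1203.09
Buyer bears: destination terminal 392.62 + brokerage 478.02 + delivery 1705.06 + duty 1203.09 = 3778.79
Landed cost = invoice 36457.26 + 3778.79 = 40236.05

Total landed cost: USD 40236.05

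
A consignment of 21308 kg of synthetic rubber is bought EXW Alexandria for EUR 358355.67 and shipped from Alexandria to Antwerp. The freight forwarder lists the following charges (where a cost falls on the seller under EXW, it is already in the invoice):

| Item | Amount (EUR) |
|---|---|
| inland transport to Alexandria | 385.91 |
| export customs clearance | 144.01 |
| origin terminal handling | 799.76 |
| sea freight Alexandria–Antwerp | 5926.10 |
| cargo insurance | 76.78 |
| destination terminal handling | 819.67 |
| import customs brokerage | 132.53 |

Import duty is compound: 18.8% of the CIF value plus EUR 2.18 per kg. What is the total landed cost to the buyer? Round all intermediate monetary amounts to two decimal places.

EXW: the seller makes goods available at their premises; the buyer bears all onward costs.
CIF value = EXW price + inland to port + export clearance + origin terminal + freight + insurance = 358355.67 + 385.91 + 144.01 + 799.76 + 5926.10 + 76.78 = 365688.23
Ad valorem component: 365688.23 × 18.8% = 68749.39
Specific component: 21308 × 2.18 = 46451.44
Import duty = 68749.39 + 46451.44 = 115200.83
Buyer bears: inland to port 385.91 + export clearance 144.01 + origin terminal 799.76 + freight 5926.10 + insurance 76.78 + destination terminal 819.67 + brokerage 132.53 + duty 115200.83 = 123485.59
Landed cost = invoice 358355.67 + 123485.59 = 481841.26

Total landed cost: EUR 481841.26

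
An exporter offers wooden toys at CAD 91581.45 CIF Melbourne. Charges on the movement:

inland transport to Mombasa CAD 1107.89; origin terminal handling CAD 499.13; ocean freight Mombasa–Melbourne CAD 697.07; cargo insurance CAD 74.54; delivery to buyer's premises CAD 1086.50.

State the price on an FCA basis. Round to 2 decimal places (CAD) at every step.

FCA price: CAD 90310.71

Not relevant to the conversion: inland to port — on the seller under both CIF and FCA; already in the CIF price and stays in the FCA price. delivery — on the buyer under both terms; not part of either seller's price.
From CIF to FCA, the seller no longer bears: origin terminal, freight, insurance.
FCA price = 91581.45 − 499.13 − 697.07 − 74.54 = 90310.71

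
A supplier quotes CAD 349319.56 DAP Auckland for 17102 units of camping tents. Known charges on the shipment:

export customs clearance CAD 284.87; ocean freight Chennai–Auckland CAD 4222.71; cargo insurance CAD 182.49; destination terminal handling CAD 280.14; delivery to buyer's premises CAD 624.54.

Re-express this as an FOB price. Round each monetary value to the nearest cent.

Not relevant to the conversion: export clearance — on the seller under both DAP and FOB; already in the DAP price and stays in the FOB price.
From DAP to FOB, the seller no longer bears: freight, insurance, destination terminal, delivery.
FOB price = 349319.56 − 4222.71 − 182.49 − 280.14 − 624.54 = 344009.68

FOB price: CAD 344009.68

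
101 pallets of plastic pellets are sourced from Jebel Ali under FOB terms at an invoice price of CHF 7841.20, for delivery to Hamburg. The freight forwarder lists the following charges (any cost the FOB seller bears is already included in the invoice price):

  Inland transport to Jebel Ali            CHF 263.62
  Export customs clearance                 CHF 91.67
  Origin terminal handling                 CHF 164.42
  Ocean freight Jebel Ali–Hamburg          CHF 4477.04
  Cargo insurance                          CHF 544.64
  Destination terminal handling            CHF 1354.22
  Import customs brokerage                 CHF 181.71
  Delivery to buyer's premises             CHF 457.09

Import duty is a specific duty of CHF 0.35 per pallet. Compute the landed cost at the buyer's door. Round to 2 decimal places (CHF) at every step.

Total landed cost: CHF 14891.25

FOB: the seller bears costs until goods are on board at the origin port; the buyer bears freight, insurance and all costs thereafter.
Already in the invoice (seller's account under FOB): inland to port, export clearance, origin terminal — exclude.
CIF value = FOB price + freight + insurance = 7841.20 + 4477.04 + 544.64 = 12862.88
Import duty = 101 × 0.35 = 35.35
Buyer bears: freight 4477.04 + insurance 544.64 + destination terminal 1354.22 + brokerage 181.71 + delivery 457.09 + duty 35.35 = 7050.05
Landed cost = invoice 7841.20 + 7050.05 = 14891.25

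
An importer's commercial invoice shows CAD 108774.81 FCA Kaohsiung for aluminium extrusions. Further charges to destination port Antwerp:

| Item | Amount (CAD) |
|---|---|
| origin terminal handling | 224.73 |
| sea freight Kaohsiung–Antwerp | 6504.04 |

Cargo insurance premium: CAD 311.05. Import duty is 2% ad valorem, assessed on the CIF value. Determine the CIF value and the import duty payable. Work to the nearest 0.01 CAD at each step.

CIF = FCA price + pre-shipment costs + freight + insurance
CIF = 108774.81 + 224.73 + 6504.04 + 311.05 = 115814.63
Import duty = 115814.63 × 2% = 2316.29

CIF value: CAD 115814.63; import duty: CAD 2316.29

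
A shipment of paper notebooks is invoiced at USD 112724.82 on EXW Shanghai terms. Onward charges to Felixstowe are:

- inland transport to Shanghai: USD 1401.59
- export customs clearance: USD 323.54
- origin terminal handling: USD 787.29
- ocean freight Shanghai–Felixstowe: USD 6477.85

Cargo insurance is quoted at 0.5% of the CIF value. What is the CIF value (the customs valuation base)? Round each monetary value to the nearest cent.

Let C be the CIF value. C = EXW price + pre-shipment costs + freight + 0.5% × C
C − 0.5% × C = 112724.82 + 1401.59 + 323.54 + 787.29 + 6477.85
0.995 × C = 121715.09
C = 121715.09 / 0.995 = 122326.72
Insurance premium = 0.5% × 122326.72 = 611.63

CIF value: USD 122326.72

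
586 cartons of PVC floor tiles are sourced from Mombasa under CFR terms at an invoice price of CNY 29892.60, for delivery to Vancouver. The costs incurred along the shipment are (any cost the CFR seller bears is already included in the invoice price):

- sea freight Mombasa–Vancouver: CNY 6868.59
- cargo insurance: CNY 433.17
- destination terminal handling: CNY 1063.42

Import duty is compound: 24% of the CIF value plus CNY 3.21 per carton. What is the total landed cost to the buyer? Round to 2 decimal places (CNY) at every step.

Total landed cost: CNY 40548.43

CFR: the seller pays costs through ocean freight to the destination port, but not insurance.
Already in the invoice (seller's account under CFR): freight — exclude.
CIF value = CFR price + insurance = 29892.60 + 433.17 = 30325.77
Ad valorem component: 30325.77 × 24% = 7278.18
Specific component: 586 × 3.21 = 1881.06
Import duty = 7278.18 + 1881.06 = 9159.24
Buyer bears: insurance 433.17 + destination terminal 1063.42 + duty 9159.24 = 10655.83
Landed cost = invoice 29892.60 + 10655.83 = 40548.43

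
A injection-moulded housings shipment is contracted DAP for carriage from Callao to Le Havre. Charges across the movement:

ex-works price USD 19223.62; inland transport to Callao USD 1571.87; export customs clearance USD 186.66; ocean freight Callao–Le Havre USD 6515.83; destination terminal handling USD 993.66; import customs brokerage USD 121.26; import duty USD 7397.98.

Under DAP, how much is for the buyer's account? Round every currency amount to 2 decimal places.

DAP: the seller bears all costs to the named destination except import duty and clearance.
Seller's account: goods 19223.62 + inland to port 1571.87 + export clearance 186.66 + freight 6515.83 + destination terminal 993.66 = 28491.64
Buyer's account: brokerage 121.26 + duty 7397.98 = 7519.24

Buyer's account: USD 7519.24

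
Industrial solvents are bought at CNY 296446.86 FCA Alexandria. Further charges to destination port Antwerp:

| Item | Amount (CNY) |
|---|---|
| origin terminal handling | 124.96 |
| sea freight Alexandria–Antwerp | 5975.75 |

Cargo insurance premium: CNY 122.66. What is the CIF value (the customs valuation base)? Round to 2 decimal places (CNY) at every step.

CIF = FCA price + pre-shipment costs + freight + insurance
CIF = 296446.86 + 124.96 + 5975.75 + 122.66 = 302670.23

CIF value: CNY 302670.23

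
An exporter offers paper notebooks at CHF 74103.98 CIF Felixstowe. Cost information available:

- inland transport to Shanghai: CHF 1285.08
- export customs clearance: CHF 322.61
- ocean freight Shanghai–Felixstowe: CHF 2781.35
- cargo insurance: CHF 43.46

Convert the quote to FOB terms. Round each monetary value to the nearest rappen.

Not relevant to the conversion: inland to port, export clearance — on the seller under both CIF and FOB; already in the CIF price and stays in the FOB price.
From CIF to FOB, the seller no longer bears: freight, insurance.
FOB price = 74103.98 − 2781.35 − 43.46 = 71279.17

FOB price: CHF 71279.17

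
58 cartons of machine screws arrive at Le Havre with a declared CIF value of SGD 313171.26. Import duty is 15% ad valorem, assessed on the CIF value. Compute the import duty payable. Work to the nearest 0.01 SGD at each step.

Import duty: SGD 46975.69

Import duty = 313171.26 × 15% = 46975.69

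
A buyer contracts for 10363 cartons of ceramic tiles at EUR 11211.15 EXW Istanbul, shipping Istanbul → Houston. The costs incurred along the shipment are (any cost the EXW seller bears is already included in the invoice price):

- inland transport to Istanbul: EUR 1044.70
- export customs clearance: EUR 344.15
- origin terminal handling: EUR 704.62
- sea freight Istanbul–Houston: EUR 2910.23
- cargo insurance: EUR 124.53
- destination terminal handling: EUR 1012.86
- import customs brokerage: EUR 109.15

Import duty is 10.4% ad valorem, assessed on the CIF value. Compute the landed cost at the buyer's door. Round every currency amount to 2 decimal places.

Total landed cost: EUR 19160.69

EXW: the seller makes goods available at their premises; the buyer bears all onward costs.
CIF value = EXW price + inland to port + export clearance + origin terminal + freight + insurance = 11211.15 + 1044.70 + 344.15 + 704.62 + 2910.23 + 124.53 = 16339.38
Import duty = 16339.38 × 10.4% = 1699.30
Buyer bears: inland to port 1044.70 + export clearance 344.15 + origin terminal 704.62 + freight 2910.23 + insurance 124.53 + destination terminal 1012.86 + brokerage 109.15 + duty 1699.30 = 7949.54
Landed cost = invoice 11211.15 + 7949.54 = 19160.69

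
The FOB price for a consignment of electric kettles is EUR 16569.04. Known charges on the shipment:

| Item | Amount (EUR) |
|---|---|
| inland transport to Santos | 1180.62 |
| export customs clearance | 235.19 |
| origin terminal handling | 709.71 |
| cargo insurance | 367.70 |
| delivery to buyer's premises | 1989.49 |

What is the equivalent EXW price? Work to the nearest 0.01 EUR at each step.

Not relevant to the conversion: insurance, delivery — on the buyer under both terms; not part of either seller's price.
From FOB to EXW, the seller no longer bears: inland to port, export clearance, origin terminal.
EXW price = 16569.04 − 1180.62 − 235.19 − 709.71 = 14443.52

EXW price: EUR 14443.52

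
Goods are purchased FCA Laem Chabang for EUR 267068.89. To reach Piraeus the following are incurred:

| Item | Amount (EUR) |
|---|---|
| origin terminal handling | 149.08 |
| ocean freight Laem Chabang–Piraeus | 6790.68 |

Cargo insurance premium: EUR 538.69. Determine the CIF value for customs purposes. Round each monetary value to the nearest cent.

CIF = FCA price + pre-shipment costs + freight + insurance
CIF = 267068.89 + 149.08 + 6790.68 + 538.69 = 274547.34

CIF value: EUR 274547.34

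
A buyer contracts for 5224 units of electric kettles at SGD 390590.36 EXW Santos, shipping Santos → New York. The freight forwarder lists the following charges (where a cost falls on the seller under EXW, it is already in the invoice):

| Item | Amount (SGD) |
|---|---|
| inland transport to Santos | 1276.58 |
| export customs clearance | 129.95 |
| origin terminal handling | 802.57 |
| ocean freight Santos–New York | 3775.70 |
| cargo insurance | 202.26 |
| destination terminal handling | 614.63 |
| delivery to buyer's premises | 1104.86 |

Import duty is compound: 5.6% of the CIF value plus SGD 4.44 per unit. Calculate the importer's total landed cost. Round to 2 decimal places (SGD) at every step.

EXW: the seller makes goods available at their premises; the buyer bears all onward costs.
CIF value = EXW price + inland to port + export clearance + origin terminal + freight + insurance = 390590.36 + 1276.58 + 129.95 + 802.57 + 3775.70 + 202.26 = 396777.42
Ad valorem component: 396777.42 × 5.6% = 22219.54
Specific component: 5224 × 4.44 = 23194.56
Import duty = 22219.54 + 23194.56 = 45414.10
Buyer bears: inland to port 1276.58 + export clearance 129.95 + origin terminal 802.57 + freight 3775.70 + insurance 202.26 + destination terminal 614.63 + delivery 1104.86 + duty 45414.10 = 53320.65
Landed cost = invoice 390590.36 + 53320.65 = 443911.01

Total landed cost: SGD 443911.01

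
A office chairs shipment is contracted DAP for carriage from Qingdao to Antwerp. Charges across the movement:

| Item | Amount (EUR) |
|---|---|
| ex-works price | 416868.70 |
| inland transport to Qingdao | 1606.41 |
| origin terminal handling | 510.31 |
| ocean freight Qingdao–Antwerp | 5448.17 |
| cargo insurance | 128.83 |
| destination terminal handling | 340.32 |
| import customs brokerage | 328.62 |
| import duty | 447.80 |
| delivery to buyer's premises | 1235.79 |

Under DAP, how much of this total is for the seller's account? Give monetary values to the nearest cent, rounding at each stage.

DAP: the seller bears all costs to the named destination except import duty and clearance.
Seller's account: goods 416868.70 + inland to port 1606.41 + origin terminal 510.31 + freight 5448.17 + insurance 128.83 + destination terminal 340.32 + delivery 1235.79 = 426138.53
Buyer's account: brokerage 328.62 + duty 447.80 = 776.42

Seller's account: EUR 426138.53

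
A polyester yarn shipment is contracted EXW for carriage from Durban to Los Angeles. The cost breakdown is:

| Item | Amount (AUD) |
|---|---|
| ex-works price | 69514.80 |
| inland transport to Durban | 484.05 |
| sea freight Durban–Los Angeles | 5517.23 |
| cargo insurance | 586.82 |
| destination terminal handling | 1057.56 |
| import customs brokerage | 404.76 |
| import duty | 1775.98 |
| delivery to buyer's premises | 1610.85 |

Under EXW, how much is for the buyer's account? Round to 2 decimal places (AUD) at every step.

EXW: the seller makes goods available at their premises; the buyer bears all onward costs.
Seller's account: goods 69514.80 = 69514.80
Buyer's account: inland to port 484.05 + freight 5517.23 + insurance 586.82 + destination terminal 1057.56 + brokerage 404.76 + duty 1775.98 + delivery 1610.85 = 11437.25

Buyer's account: AUD 11437.25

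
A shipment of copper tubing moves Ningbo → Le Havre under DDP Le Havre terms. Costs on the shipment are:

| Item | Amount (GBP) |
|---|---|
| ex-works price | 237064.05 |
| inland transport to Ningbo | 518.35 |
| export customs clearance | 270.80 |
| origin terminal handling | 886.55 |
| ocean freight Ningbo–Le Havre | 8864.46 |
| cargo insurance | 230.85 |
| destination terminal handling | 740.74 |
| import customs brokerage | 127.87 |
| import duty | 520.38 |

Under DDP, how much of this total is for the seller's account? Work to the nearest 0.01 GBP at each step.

DDP: the seller bears all costs including import duty.
Seller's account: goods 237064.05 + inland to port 518.35 + export clearance 270.80 + origin terminal 886.55 + freight 8864.46 + insurance 230.85 + destination terminal 740.74 + brokerage 127.87 + duty 520.38 = 249224.05
Buyer's account: 0.00

Seller's account: GBP 249224.05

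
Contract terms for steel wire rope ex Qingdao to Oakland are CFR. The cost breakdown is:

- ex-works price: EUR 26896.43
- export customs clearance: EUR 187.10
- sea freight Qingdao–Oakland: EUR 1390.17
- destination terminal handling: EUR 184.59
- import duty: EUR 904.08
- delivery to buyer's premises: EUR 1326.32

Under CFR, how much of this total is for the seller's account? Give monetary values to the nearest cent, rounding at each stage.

Seller's account: EUR 28473.70

CFR: the seller pays costs through ocean freight to the destination port, but not insurance.
Seller's account: goods 26896.43 + export clearance 187.10 + freight 1390.17 = 28473.70
Buyer's account: destination terminal 184.59 + duty 904.08 + delivery 1326.32 = 2414.99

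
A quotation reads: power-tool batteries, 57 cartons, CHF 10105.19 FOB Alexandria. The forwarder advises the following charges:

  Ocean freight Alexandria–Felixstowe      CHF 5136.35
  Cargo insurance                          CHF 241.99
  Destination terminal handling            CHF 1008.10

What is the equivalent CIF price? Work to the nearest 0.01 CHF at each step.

Not relevant to the conversion: destination terminal — on the buyer under both terms; not part of either seller's price.
From FOB to CIF, the seller additionally bears: freight, insurance.
CIF price = 10105.19 + 5136.35 + 241.99 = 15483.53

CIF price: CHF 15483.53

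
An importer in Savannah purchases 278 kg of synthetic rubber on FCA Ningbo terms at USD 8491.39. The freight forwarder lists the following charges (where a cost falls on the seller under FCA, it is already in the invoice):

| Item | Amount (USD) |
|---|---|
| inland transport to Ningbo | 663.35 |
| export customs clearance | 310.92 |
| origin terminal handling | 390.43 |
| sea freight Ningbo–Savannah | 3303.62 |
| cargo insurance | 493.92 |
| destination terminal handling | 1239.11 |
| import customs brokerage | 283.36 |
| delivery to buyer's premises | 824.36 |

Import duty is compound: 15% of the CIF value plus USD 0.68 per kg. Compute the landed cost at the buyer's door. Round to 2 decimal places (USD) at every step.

FCA: the seller delivers export-cleared goods to the carrier; the buyer bears costs from that point.
Already in the invoice (seller's account under FCA): inland to port, export clearance — exclude.
CIF value = FCA price + origin terminal + freight + insurance = 8491.39 + 390.43 + 3303.62 + 493.92 = 12679.36
Ad valorem component: 12679.36 × 15% = 1901.90
Specific component: 278 × 0.68 = 189.04
Import duty = 1901.90 + 189.04 = 2090.94
Buyer bears: origin terminal 390.43 + freight 3303.62 + insurance 493.92 + destination terminal 1239.11 + brokerage 283.36 + delivery 824.36 + duty 2090.94 = 8625.74
Landed cost = invoice 8491.39 + 8625.74 = 17117.13

Total landed cost: USD 17117.13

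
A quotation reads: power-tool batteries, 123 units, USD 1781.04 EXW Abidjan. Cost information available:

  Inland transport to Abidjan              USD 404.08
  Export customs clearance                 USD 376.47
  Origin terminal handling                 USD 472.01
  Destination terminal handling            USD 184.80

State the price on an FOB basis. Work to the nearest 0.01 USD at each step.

Not relevant to the conversion: destination terminal — on the buyer under both terms; not part of either seller's price.
From EXW to FOB, the seller additionally bears: inland to port, export clearance, origin terminal.
FOB price = 1781.04 + 404.08 + 376.47 + 472.01 = 3033.60

FOB price: USD 3033.60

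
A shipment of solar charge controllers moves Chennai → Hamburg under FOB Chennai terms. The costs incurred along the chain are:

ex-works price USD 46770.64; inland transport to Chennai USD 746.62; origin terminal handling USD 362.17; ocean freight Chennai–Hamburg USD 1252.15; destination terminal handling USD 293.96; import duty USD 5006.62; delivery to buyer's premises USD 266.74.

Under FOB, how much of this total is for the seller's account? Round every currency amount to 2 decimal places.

FOB: the seller bears costs until goods are on board at the origin port; the buyer bears freight, insurance and all costs thereafter.
Seller's account: goods 46770.64 + inland to port 746.62 + origin terminal 362.17 = 47879.43
Buyer's account: freight 1252.15 + destination terminal 293.96 + duty 5006.62 + delivery 266.74 = 6819.47

Seller's account: USD 47879.43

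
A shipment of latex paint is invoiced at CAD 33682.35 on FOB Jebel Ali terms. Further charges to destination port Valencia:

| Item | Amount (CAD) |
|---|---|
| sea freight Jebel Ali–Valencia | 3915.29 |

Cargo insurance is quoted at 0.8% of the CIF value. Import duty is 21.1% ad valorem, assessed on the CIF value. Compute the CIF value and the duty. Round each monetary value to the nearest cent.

Let C be the CIF value. C = FOB price + freight + 0.8% × C
C − 0.8% × C = 33682.35 + 3915.29
0.992 × C = 37597.64
C = 37597.64 / 0.992 = 37900.85
Insurance premium = 0.8% × 37900.85 = 303.21
Import duty = 37900.85 × 21.1% = 7997.08

CIF value: CAD 37900.85; import duty: CAD 7997.08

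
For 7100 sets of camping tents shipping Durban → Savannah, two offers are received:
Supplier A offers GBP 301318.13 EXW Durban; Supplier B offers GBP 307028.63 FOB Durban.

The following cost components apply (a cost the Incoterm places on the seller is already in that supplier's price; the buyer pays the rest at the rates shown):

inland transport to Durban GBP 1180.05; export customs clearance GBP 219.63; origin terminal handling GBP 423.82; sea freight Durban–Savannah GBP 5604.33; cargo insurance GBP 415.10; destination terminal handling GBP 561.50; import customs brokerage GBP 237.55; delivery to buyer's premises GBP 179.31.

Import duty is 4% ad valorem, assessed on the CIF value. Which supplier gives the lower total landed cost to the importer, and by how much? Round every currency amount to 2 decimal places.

Supplier A is cheaper by GBP 4042.48

Supplier A (EXW):
CIF value = EXW price + inland to port + export clearance + origin terminal + freight + insurance = 301318.13 + 1180.05 + 219.63 + 423.82 + 5604.33 + 415.10 = 309161.06
Import duty = 309161.06 × 4% = 12366.44
Buyer bears (A): 1180.05 + 219.63 + 423.82 + 5604.33 + 415.10 + 561.50 + 237.55 + 179.31 = 8821.29
Landed cost (A) = invoice 301318.13 + 8821.29 + duty 12366.44 = 322505.86
Supplier B (FOB):
CIF value = FOB price + freight + insurance = 307028.63 + 5604.33 + 415.10 = 313048.06
Import duty = 313048.06 × 4% = 12521.92
Buyer bears (B): 5604.33 + 415.10 + 561.50 + 237.55 + 179.31 = 6997.79
Landed cost (B) = invoice 307028.63 + 6997.79 + duty 12521.92 = 326548.34
Difference = |322505.86 − 326548.34| = 4042.48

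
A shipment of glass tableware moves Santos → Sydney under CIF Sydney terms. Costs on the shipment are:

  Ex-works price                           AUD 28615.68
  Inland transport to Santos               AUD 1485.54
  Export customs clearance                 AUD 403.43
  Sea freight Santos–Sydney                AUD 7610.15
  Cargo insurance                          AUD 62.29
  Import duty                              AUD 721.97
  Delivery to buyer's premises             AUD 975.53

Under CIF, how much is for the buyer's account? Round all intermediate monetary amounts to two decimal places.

CIF: the seller pays costs through ocean freight and marine insurance to the destination port.
Seller's account: goods 28615.68 + inland to port 1485.54 + export clearance 403.43 + freight 7610.15 + insurance 62.29 = 38177.09
Buyer's account: duty 721.97 + delivery 975.53 = 1697.50

Buyer's account: AUD 1697.50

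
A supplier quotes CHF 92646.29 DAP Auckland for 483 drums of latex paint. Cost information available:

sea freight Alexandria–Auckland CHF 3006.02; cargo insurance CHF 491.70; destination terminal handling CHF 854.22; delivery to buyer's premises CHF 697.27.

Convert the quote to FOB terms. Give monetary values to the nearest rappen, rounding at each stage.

From DAP to FOB, the seller no longer bears: freight, insurance, destination terminal, delivery.
FOB price = 92646.29 − 3006.02 − 491.70 − 854.22 − 697.27 = 87597.08

FOB price: CHF 87597.08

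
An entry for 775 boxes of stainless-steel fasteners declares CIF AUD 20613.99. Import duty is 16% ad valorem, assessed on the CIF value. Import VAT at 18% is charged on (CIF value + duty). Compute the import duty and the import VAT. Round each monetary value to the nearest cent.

Import duty = 20613.99 × 16% = 3298.24
VAT base = CIF + duty = 20613.99 + 3298.24 = 23912.23
Import VAT = 23912.23 × 18% = 4304.20

Import duty: AUD 3298.24; import VAT: AUD 4304.20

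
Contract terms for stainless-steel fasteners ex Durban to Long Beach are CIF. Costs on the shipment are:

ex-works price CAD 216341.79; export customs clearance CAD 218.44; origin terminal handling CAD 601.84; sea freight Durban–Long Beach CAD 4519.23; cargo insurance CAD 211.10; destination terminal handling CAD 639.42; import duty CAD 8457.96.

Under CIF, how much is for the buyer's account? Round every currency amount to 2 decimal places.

CIF: the seller pays costs through ocean freight and marine insurance to the destination port.
Seller's account: goods 216341.79 + export clearance 218.44 + origin terminal 601.84 + freight 4519.23 + insurance 211.10 = 221892.40
Buyer's account: destination terminal 639.42 + duty 8457.96 = 9097.38

Buyer's account: CAD 9097.38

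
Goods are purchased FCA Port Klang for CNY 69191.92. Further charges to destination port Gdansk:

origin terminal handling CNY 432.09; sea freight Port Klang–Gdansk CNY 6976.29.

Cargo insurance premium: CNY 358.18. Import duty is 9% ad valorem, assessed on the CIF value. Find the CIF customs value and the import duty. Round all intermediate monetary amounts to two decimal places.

CIF = FCA price + pre-shipment costs + freight + insurance
CIF = 69191.92 + 432.09 + 6976.29 + 358.18 = 76958.48
Import duty = 76958.48 × 9% = 6926.26

CIF value: CNY 76958.48; import duty: CNY 6926.26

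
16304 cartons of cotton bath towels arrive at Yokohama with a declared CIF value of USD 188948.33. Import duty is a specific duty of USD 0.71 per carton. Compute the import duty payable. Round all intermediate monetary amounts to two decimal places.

Import duty: USD 11575.84

Import duty = 16304 × 0.71 = 11575.84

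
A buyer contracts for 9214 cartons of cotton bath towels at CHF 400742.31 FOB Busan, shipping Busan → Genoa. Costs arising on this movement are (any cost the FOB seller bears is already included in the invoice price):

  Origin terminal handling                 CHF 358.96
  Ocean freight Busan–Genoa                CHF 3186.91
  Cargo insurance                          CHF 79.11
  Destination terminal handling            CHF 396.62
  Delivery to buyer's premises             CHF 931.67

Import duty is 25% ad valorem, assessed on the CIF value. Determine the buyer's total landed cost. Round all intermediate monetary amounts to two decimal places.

FOB: the seller bears costs until goods are on board at the origin port; the buyer bears freight, insurance and all costs thereafter.
Already in the invoice (seller's account under FOB): origin terminal — exclude.
CIF value = FOB price + freight + insurance = 400742.31 + 3186.91 + 79.11 = 404008.33
Import duty = 404008.33 × 25% = 101002.08
Buyer bears: freight 3186.91 + insurance 79.11 + destination terminal 396.62 + delivery 931.67 + duty 101002.08 = 105596.39
Landed cost = invoice 400742.31 + 105596.39 = 506338.70

Total landed cost: CHF 506338.70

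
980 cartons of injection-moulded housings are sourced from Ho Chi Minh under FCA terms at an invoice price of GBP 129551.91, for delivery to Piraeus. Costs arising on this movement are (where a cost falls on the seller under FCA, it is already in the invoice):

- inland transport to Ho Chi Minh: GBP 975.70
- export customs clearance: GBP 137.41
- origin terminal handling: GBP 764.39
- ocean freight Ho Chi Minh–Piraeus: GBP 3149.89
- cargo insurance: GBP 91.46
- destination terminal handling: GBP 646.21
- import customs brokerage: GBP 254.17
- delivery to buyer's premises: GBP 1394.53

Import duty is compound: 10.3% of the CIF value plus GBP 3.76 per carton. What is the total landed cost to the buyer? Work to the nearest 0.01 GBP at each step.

Total landed cost: GBP 153293.80

FCA: the seller delivers export-cleared goods to the carrier; the buyer bears costs from that point.
Already in the invoice (seller's account under FCA): inland to port, export clearance — exclude.
CIF value = FCA price + origin terminal + freight + insurance = 129551.91 + 764.39 + 3149.89 + 91.46 = 133557.65
Ad valorem component: 133557.65 × 10.3% = 13756.44
Specific component: 980 × 3.76 = 3684.80
Import duty = 13756.44 + 3684.80 = 17441.24
Buyer bears: origin terminal 764.39 + freight 3149.89 + insurance 91.46 + destination terminal 646.21 + brokerage 254.17 + delivery 1394.53 + duty 17441.24 = 23741.89
Landed cost = invoice 129551.91 + 23741.89 = 153293.80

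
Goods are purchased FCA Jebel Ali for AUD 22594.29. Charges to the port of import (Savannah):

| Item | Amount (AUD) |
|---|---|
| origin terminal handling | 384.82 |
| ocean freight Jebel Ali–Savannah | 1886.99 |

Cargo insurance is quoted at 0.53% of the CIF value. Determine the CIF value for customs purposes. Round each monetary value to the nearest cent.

CIF value: AUD 24998.59

Let C be the CIF value. C = FCA price + pre-shipment costs + freight + 0.53% × C
C − 0.53% × C = 22594.29 + 384.82 + 1886.99
0.9947 × C = 24866.10
C = 24866.10 / 0.9947 = 24998.59
Insurance premium = 0.53% × 24998.59 = 132.49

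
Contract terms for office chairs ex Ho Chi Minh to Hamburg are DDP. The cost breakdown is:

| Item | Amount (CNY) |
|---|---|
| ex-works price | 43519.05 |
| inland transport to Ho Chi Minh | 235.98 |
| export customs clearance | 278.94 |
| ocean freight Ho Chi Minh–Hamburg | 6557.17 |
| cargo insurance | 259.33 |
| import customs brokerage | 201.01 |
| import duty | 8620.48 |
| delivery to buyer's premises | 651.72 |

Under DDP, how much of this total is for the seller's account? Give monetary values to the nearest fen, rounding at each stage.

DDP: the seller bears all costs including import duty.
Seller's account: goods 43519.05 + inland to port 235.98 + export clearance 278.94 + freight 6557.17 + insurance 259.33 + brokerage 201.01 + duty 8620.48 + delivery 651.72 = 60323.68
Buyer's account: 0.00

Seller's account: CNY 60323.68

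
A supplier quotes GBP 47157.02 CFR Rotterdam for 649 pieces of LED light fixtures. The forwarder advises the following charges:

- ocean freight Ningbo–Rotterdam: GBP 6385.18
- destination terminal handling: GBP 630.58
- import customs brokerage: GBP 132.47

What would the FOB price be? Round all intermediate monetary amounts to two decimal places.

FOB price: GBP 40771.84

Not relevant to the conversion: destination terminal, brokerage — on the buyer under both terms; not part of either seller's price.
From CFR to FOB, the seller no longer bears: freight.
FOB price = 47157.02 − 6385.18 = 40771.84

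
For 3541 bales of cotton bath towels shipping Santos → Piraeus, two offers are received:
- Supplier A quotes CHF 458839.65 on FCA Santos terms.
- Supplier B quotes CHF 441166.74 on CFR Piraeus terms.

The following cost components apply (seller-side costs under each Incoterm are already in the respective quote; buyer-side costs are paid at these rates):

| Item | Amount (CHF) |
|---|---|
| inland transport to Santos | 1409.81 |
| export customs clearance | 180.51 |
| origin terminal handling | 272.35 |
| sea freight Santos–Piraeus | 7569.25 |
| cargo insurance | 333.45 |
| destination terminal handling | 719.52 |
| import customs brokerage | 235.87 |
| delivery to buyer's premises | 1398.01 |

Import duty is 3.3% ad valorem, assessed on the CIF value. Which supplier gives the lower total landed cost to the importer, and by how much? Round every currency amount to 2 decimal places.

Supplier A (FCA):
CIF value = FCA price + origin terminal + freight + insurance = 458839.65 + 272.35 + 7569.25 + 333.45 = 467014.70
Import duty = 467014.70 × 3.3% = 15411.49
Buyer bears (A): 272.35 + 7569.25 + 333.45 + 719.52 + 235.87 + 1398.01 = 10528.45
Landed cost (A) = invoice 458839.65 + 10528.45 + duty 15411.49 = 484779.59
Supplier B (CFR):
CIF value = CFR price + insurance = 441166.74 + 333.45 = 441500.19
Import duty = 441500.19 × 3.3% = 14569.51
Buyer bears (B): 333.45 + 719.52 + 235.87 + 1398.01 = 2686.85
Landed cost (B) = invoice 441166.74 + 2686.85 + duty 14569.51 = 458423.10
Difference = |484779.59 − 458423.10| = 26356.49

Supplier B is cheaper by CHF 26356.49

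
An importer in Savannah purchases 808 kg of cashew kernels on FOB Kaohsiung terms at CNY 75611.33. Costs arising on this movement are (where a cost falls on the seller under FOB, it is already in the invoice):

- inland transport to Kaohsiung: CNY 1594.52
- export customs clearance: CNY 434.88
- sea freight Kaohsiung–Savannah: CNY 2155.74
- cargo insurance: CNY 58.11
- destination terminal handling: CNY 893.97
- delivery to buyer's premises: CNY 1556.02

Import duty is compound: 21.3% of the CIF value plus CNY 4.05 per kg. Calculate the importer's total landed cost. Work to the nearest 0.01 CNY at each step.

Total landed cost: CNY 100124.33

FOB: the seller bears costs until goods are on board at the origin port; the buyer bears freight, insurance and all costs thereafter.
Already in the invoice (seller's account under FOB): inland to port, export clearance — exclude.
CIF value = FOB price + freight + insurance = 75611.33 + 2155.74 + 58.11 = 77825.18
Ad valorem component: 77825.18 × 21.3% = 16576.76
Specific component: 808 × 4.05 = 3272.40
Import duty = 16576.76 + 3272.40 = 19849.16
Buyer bears: freight 2155.74 + insurance 58.11 + destination terminal 893.97 + delivery 1556.02 + duty 19849.16 = 24513.00
Landed cost = invoice 75611.33 + 24513.00 = 100124.33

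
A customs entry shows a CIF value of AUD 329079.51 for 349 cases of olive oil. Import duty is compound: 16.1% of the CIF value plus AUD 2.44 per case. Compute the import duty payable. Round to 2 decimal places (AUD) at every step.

Import duty: AUD 53833.36

Ad valorem component: 329079.51 × 16.1% = 52981.80
Specific component: 349 × 2.44 = 851.56
Import duty = 52981.80 + 851.56 = 53833.36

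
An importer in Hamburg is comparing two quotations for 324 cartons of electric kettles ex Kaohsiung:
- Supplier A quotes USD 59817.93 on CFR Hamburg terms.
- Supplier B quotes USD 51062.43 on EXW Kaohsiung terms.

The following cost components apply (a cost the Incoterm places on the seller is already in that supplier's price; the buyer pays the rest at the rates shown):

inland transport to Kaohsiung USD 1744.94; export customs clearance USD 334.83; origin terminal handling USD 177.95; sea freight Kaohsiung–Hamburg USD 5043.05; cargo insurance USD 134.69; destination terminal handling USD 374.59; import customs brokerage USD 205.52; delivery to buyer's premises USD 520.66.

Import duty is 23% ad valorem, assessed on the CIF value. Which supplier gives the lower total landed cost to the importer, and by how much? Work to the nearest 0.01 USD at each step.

Supplier A (CFR):
CIF value = CFR price + insurance = 59817.93 + 134.69 = 59952.62
Import duty = 59952.62 × 23% = 13789.10
Buyer bears (A): 134.69 + 374.59 + 205.52 + 520.66 = 1235.46
Landed cost (A) = invoice 59817.93 + 1235.46 + duty 13789.10 = 74842.49
Supplier B (EXW):
CIF value = EXW price + inland to port + export clearance + origin terminal + freight + insurance = 51062.43 + 1744.94 + 334.83 + 177.95 + 5043.05 + 134.69 = 58497.89
Import duty = 58497.89 × 23% = 13454.51
Buyer bears (B): 1744.94 + 334.83 + 177.95 + 5043.05 + 134.69 + 374.59 + 205.52 + 520.66 = 8536.23
Landed cost (B) = invoice 51062.43 + 8536.23 + duty 13454.51 = 73053.17
Difference = |74842.49 − 73053.17| = 1789.32

Supplier B is cheaper by USD 1789.32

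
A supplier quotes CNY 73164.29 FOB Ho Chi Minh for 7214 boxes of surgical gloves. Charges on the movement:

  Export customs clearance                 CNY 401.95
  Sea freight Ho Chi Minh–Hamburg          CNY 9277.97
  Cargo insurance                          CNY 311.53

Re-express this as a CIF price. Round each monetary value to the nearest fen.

Not relevant to the conversion: export clearance — on the seller under both FOB and CIF; already in the FOB price and stays in the CIF price.
From FOB to CIF, the seller additionally bears: freight, insurance.
CIF price = 73164.29 + 9277.97 + 311.53 = 82753.79

CIF price: CNY 82753.79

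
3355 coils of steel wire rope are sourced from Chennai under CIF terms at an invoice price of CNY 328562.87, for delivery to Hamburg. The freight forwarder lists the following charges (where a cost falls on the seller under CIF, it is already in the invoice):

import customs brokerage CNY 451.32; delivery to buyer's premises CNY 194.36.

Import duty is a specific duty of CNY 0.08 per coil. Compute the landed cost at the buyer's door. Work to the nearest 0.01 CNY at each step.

Total landed cost: CNY 329476.95

CIF: the seller pays costs through ocean freight and marine insurance to the destination port.
The CIF price already equals the CIF value: 328562.87
Import duty = 3355 × 0.08 = 268.40
Buyer bears: brokerage 451.32 + delivery 194.36 + duty 268.40 = 914.08
Landed cost = invoice 328562.87 + 914.08 = 329476.95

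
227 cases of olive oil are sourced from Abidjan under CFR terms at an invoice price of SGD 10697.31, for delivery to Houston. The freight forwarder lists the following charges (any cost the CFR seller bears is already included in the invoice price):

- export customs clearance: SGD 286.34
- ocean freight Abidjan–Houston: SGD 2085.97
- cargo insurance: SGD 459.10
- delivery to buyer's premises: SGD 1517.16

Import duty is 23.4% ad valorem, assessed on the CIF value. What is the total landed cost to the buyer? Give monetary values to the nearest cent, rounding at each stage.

CFR: the seller pays costs through ocean freight to the destination port, but not insurance.
Already in the invoice (seller's account under CFR): export clearance, freight — exclude.
CIF value = CFR price + insurance = 10697.31 + 459.10 = 11156.41
Import duty = 11156.41 × 23.4% = 2610.60
Buyer bears: insurance 459.10 + delivery 1517.16 + duty 2610.60 = 4586.86
Landed cost = invoice 10697.31 + 4586.86 = 15284.17

Total landed cost: SGD 15284.17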